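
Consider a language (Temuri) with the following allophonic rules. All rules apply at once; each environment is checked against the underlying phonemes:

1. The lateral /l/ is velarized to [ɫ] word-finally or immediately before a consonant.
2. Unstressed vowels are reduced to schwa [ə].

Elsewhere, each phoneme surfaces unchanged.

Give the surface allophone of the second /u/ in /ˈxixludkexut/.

Rule 2 applies to /u/ (between /x/ and /t/: in an unstressed syllable) → [ə].

[ə]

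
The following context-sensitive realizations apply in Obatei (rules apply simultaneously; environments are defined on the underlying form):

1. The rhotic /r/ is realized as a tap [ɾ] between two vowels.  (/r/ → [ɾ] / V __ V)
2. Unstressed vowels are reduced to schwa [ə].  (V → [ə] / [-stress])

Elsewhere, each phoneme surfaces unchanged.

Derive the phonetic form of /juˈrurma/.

[jəˈɾurmə]

/u/ (between /j/ and /r/) occurs in an unstressed syllable → [ə] by rule 2.
/r/ meets the environment for rule 1 (between two vowels) → [ɾ].
/u/ — between /r/ and /r/; rule 2 does not apply here → [u].
/r/ — between /u/ and /m/; rule 1 does not apply here → [r].
/a/ (word-final): in an unstressed syllable, so rule 2 applies → [ə].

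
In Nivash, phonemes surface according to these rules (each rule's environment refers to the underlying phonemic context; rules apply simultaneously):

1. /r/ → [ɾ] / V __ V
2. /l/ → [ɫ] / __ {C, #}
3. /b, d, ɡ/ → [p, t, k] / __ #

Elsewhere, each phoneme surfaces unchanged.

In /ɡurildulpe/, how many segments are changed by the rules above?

Segments that undergo a rule: /r/ → [ɾ] (rule 1); /l/ → [ɫ] (rule 2); /l/ → [ɫ] (rule 2).
All other segments surface unchanged.

3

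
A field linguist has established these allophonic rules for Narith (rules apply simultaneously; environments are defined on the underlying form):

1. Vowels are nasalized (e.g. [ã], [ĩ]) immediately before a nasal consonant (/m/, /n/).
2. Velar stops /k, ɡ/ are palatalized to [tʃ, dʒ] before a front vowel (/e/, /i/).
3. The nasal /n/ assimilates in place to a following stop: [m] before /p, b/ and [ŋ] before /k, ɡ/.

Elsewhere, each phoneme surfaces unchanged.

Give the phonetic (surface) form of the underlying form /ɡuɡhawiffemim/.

/ɡ/ (word-initial): rule 2 targets it, but not before a front vowel → unchanged [ɡ].
/u/ — between /ɡ/ and /ɡ/; rule 1 does not apply here → [u].
/ɡ/ (between /u/ and /h/): rule 2 targets it, but not before a front vowel → unchanged [ɡ].
/h/ — not in any rule's target class → [h].
/a/ (between /h/ and /w/) is in the target of rule 1 but the environment (before a nasal consonant) is not met → [a].
/w/ (between /a/ and /i/): no rule targets it → [w].
/i/ — between /w/ and /f/; rule 1 does not apply here → [i].
/f/ (between /i/ and /f/): no rule targets it → [f].
/f/ (between /f/ and /e/): no rule targets it → [f].
Rule 1 applies to /e/ (between /f/ and /m/: before a nasal consonant) → [ẽ].
/m/ (between /e/ and /i/) is unaffected → [m].
Rule 1 applies to /i/ (between /m/ and /m/: before a nasal consonant) → [ĩ].
/m/ — not in any rule's target class → [m].

[ɡuɡhawiffẽmĩm]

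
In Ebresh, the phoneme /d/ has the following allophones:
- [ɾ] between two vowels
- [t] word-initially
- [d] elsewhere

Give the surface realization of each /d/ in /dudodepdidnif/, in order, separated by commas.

[t], [ɾ], [ɾ], [d], [d]

Occurrence 1 (position 1): word-initially → [t].
Occurrence 2 (position 3): between two vowels → [ɾ].
Occurrence 3 (position 5): between two vowels → [ɾ].
Occurrence 4 (position 8): no conditioning environment matches → elsewhere allophone [d].
Occurrence 5 (position 10): no conditioning environment matches → elsewhere allophone [d].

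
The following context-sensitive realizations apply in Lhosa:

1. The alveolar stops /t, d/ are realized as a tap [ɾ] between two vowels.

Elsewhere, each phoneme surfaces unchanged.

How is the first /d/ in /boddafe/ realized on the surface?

[d]

/d/ (between /o/ and /d/): rule 1 targets it, but not between two vowels → unchanged [d].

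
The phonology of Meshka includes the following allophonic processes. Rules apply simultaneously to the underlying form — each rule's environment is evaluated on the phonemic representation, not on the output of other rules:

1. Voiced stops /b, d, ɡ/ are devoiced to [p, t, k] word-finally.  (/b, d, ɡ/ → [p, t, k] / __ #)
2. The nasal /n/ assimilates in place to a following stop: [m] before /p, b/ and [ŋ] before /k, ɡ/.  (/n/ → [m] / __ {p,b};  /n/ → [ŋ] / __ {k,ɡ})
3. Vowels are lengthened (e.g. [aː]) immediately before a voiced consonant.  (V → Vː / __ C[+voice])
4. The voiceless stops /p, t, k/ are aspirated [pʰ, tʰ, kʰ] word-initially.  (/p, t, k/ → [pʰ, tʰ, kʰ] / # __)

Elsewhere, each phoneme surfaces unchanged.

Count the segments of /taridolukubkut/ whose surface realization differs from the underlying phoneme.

5

Segments that undergo a rule: /t/ → [tʰ] (rule 4); /a/ → [aː] (rule 3); /i/ → [iː] (rule 3); /o/ → [oː] (rule 3); /u/ → [uː] (rule 3).
All other segments surface unchanged.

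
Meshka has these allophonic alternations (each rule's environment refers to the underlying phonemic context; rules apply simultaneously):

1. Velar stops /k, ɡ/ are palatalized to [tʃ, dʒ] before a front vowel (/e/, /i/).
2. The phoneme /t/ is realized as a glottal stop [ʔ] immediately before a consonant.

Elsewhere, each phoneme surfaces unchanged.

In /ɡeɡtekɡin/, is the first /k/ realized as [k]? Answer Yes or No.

Yes

/k/ (between /e/ and /ɡ/): rule 1 targets it, but not before a front vowel → unchanged [k].
The actual realization is [k], which matches [k].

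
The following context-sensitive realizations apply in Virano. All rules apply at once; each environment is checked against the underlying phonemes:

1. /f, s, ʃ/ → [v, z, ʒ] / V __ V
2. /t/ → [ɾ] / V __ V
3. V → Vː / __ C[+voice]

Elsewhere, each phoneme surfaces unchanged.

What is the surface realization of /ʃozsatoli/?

/ʃ/ (word-initial) is in the target of rule 1 but the environment (between two vowels) is not met → [ʃ].
/o/ meets the environment for rule 3 (before a voiced consonant) → [oː].
/s/ (between /z/ and /a/): rule 1 targets it, but not between two vowels → unchanged [s].
/a/ — between /s/ and /t/; rule 3 does not apply here → [a].
/t/ (between /a/ and /o/) occurs between two vowels → [ɾ] by rule 2.
/o/ meets the environment for rule 3 (before a voiced consonant) → [oː].
/i/ — word-final; rule 3 does not apply here → [i].

[ʃoːzsaɾoːli]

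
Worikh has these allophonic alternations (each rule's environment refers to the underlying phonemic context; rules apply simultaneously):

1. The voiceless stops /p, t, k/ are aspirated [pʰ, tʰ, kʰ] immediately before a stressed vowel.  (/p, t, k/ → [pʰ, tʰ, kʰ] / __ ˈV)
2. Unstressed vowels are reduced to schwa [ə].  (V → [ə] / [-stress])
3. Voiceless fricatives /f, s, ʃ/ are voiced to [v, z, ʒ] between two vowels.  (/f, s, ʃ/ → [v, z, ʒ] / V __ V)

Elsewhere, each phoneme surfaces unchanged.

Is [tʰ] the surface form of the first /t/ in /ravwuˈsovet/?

/t/ (word-final) fails the environment for rule 1, so it stays [t].
The actual realization is [t], not [tʰ].

No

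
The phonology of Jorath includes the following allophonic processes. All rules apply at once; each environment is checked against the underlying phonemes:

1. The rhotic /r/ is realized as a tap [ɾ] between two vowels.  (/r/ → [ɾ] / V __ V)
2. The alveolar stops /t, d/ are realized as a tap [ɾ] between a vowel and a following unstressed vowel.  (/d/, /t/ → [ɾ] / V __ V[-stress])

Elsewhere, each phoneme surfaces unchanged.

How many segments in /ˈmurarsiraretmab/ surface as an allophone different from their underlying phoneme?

3

Segments that undergo a rule: /r/ → [ɾ] (rule 1); /r/ → [ɾ] (rule 1); /r/ → [ɾ] (rule 1).
All other segments surface unchanged.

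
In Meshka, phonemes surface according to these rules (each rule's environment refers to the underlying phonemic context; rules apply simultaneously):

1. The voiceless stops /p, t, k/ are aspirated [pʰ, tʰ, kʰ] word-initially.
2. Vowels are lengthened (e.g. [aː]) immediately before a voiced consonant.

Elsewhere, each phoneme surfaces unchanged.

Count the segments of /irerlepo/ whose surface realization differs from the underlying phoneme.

Segments that undergo a rule: /i/ → [iː] (rule 2); /e/ → [eː] (rule 2).
All other segments surface unchanged.

2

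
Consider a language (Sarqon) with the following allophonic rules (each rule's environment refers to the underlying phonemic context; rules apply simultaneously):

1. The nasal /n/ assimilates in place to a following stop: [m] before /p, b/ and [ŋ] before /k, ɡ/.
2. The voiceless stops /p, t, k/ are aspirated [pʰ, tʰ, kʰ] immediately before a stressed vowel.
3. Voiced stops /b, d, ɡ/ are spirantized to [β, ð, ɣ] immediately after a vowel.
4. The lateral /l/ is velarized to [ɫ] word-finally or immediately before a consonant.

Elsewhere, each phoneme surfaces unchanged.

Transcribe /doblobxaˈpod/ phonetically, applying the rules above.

[doβloβxaˈpʰoð]

/d/ — word-initial; rule 3 does not apply here → [d].
/b/ (between /o/ and /l/) occurs immediately after a vowel → [β] by rule 3.
/l/ (between /b/ and /o/) fails the environment for rule 4, so it stays [l].
/b/ — between /o/ and /x/, immediately after a vowel — surfaces as [β] (rule 3).
/p/ — between /a/ and /o/, immediately before a stressed vowel — surfaces as [pʰ] (rule 2).
/d/ meets the environment for rule 3 (immediately after a vowel) → [ð].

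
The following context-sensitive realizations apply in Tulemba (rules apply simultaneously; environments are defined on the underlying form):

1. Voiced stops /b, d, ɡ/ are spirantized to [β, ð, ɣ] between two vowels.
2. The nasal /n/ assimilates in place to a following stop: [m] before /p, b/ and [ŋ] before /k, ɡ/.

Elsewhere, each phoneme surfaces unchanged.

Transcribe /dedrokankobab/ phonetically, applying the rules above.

/d/ (word-initial) fails the environment for rule 1, so it stays [d].
/e/ — not in any rule's target class → [e].
/d/ — between /e/ and /r/; rule 1 does not apply here → [d].
/r/ (between /d/ and /o/) is unaffected → [r].
/o/ (between /r/ and /k/): no rule targets it → [o].
/k/ (between /o/ and /a/) is unaffected → [k].
/a/ (between /k/ and /n/) is unaffected → [a].
/n/ meets the environment for rule 2 (before a labial or velar stop) → [ŋ].
/k/ (between /n/ and /o/) is unaffected → [k].
/o/ (between /k/ and /b/): no rule targets it → [o].
Rule 1 applies to /b/ (between /o/ and /a/: between two vowels) → [β].
/a/ stays [a].
/b/ (word-final) fails the environment for rule 1, so it stays [b].

[dedrokaŋkoβab]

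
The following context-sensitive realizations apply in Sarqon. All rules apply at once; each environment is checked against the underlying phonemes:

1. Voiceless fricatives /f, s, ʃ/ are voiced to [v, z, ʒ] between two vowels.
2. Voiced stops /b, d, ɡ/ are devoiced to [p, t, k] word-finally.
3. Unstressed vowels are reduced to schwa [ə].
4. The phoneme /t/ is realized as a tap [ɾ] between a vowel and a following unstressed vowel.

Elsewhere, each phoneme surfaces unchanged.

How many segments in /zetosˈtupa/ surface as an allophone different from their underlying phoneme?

Segments that undergo a rule: /e/ → [ə] (rule 3); /t/ → [ɾ] (rule 4); /o/ → [ə] (rule 3); /a/ → [ə] (rule 3).
All other segments surface unchanged.

4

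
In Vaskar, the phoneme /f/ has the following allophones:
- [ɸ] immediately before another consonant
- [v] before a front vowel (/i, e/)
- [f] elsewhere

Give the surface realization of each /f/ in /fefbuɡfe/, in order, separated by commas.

Occurrence 1 (position 1): before a front vowel (/i, e/) → [v].
Occurrence 2 (position 3): immediately before another consonant → [ɸ].
Occurrence 3 (position 7): before a front vowel (/i, e/) → [v].

[v], [ɸ], [v]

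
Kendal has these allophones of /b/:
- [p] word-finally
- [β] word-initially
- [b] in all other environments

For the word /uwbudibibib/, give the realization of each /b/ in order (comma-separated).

[b], [b], [b], [p]

Occurrence 1 (position 3): no conditioning environment matches → elsewhere allophone [b].
Occurrence 2 (position 7): no conditioning environment matches → elsewhere allophone [b].
Occurrence 3 (position 9): no conditioning environment matches → elsewhere allophone [b].
Occurrence 4 (position 11): word-finally → [p].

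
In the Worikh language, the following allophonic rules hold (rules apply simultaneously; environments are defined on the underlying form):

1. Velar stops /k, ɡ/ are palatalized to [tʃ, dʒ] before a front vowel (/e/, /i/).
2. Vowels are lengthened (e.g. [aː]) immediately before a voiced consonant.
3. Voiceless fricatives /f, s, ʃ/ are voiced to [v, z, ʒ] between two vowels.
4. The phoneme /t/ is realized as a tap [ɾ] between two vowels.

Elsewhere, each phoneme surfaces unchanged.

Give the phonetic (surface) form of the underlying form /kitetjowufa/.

[tʃiɾetjoːwuva]

/k/ (word-initial): before a front vowel, so rule 1 applies → [tʃ].
/i/ (between /k/ and /t/) fails the environment for rule 2, so it stays [i].
/t/ meets the environment for rule 4 (between two vowels) → [ɾ].
/e/ (between /t/ and /t/): rule 2 targets it, but not before a voiced consonant → unchanged [e].
/t/ (between /e/ and /j/): rule 4 targets it, but not between two vowels → unchanged [t].
/j/ — not in any rule's target class → [j].
/o/ — between /j/ and /w/, before a voiced consonant — surfaces as [oː] (rule 2).
/w/ (between /o/ and /u/) is unaffected → [w].
/u/ (between /w/ and /f/): rule 2 targets it, but not before a voiced consonant → unchanged [u].
/f/ (between /u/ and /a/) occurs between two vowels → [v] by rule 3.
/a/ (word-final): rule 2 targets it, but not before a voiced consonant → unchanged [a].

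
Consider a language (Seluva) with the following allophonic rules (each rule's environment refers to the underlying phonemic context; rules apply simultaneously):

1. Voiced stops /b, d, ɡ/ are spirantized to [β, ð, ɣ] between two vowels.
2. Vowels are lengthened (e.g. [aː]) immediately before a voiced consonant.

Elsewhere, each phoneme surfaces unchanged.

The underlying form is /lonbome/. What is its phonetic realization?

/l/ (word-initial) is unaffected → [l].
/o/ (between /l/ and /n/): before a voiced consonant, so rule 2 applies → [oː].
/n/ (between /o/ and /b/): no rule targets it → [n].
/b/ — between /n/ and /o/; rule 1 does not apply here → [b].
Rule 2 applies to /o/ (between /b/ and /m/: before a voiced consonant) → [oː].
/m/ — not in any rule's target class → [m].
/e/ (word-final): rule 2 targets it, but not before a voiced consonant → unchanged [e].

[loːnboːme]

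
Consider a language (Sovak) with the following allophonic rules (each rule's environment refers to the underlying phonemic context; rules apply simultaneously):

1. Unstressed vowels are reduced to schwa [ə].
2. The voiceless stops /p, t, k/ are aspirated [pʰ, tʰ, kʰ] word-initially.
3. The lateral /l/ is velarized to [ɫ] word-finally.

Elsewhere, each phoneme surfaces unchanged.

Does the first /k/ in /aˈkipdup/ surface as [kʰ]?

/k/ (between /a/ and /i/) is in the target of rule 2 but the environment (word-initially) is not met → [k].
The actual realization is [k], not [kʰ].

No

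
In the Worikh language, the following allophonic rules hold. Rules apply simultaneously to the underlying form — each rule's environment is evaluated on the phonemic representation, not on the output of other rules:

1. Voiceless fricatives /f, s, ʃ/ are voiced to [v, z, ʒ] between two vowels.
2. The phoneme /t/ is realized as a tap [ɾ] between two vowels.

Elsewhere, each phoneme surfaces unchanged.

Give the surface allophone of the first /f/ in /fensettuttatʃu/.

[f]

/f/ (word-initial) is in the target of rule 1 but the environment (between two vowels) is not met → [f].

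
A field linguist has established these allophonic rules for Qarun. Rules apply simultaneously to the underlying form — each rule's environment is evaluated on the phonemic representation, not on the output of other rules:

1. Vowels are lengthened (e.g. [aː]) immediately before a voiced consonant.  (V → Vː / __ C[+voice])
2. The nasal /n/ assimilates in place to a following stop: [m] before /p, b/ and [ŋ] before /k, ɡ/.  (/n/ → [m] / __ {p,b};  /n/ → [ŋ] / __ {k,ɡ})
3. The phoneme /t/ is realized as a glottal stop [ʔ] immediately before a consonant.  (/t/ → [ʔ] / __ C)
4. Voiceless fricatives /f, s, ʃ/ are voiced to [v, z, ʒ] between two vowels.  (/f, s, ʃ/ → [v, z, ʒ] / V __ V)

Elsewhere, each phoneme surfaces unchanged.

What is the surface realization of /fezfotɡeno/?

/f/ — word-initial; rule 4 does not apply here → [f].
/e/ (between /f/ and /z/): before a voiced consonant, so rule 1 applies → [eː].
/z/ (between /e/ and /f/): no rule targets it → [z].
/f/ (between /z/ and /o/) fails the environment for rule 4, so it stays [f].
/o/ (between /f/ and /t/): rule 1 targets it, but not before a voiced consonant → unchanged [o].
/t/ (between /o/ and /ɡ/) occurs immediately before a consonant → [ʔ] by rule 3.
/ɡ/ (between /t/ and /e/): no rule targets it → [ɡ].
/e/ (between /ɡ/ and /n/): before a voiced consonant, so rule 1 applies → [eː].
/n/ (between /e/ and /o/) fails the environment for rule 2, so it stays [n].
/o/ — word-final; rule 1 does not apply here → [o].

[feːzfoʔɡeːno]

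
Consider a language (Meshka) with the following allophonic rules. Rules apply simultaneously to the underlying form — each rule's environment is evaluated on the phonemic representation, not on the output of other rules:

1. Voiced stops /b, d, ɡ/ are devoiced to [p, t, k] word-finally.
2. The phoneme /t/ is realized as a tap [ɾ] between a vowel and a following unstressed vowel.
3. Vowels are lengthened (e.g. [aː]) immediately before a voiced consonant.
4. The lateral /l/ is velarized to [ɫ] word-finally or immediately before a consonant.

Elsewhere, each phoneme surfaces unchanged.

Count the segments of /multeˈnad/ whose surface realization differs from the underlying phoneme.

Segments that undergo a rule: /u/ → [uː] (rule 3); /l/ → [ɫ] (rule 4); /e/ → [eː] (rule 3); /a/ → [aː] (rule 3); /d/ → [t] (rule 1).
All other segments surface unchanged.

5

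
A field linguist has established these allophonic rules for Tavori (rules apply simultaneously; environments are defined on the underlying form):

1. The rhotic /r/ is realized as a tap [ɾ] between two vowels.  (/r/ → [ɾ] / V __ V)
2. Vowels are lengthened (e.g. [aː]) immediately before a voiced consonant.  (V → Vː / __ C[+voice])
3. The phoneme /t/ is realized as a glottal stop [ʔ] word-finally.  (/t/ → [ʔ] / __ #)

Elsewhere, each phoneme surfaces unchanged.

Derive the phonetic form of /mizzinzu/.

/m/ (word-initial): no rule targets it → [m].
/i/ (between /m/ and /z/) occurs before a voiced consonant → [iː] by rule 2.
/z/ stays [z].
/z/ (between /z/ and /i/) is unaffected → [z].
/i/ (between /z/ and /n/): before a voiced consonant, so rule 2 applies → [iː].
/n/ stays [n].
/z/ — not in any rule's target class → [z].
/u/ (word-final) is in the target of rule 2 but the environment (before a voiced consonant) is not met → [u].

[miːzziːnzu]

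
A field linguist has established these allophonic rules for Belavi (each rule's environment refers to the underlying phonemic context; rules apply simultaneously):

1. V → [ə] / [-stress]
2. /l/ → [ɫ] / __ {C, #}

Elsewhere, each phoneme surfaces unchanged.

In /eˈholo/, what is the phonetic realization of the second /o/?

/o/ (word-final) occurs in an unstressed syllable → [ə] by rule 1.

[ə]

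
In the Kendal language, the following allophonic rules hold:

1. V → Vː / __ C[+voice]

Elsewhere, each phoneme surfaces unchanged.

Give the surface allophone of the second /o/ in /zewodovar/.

[oː]

/o/ — between /d/ and /v/, before a voiced consonant — surfaces as [oː] (rule 1).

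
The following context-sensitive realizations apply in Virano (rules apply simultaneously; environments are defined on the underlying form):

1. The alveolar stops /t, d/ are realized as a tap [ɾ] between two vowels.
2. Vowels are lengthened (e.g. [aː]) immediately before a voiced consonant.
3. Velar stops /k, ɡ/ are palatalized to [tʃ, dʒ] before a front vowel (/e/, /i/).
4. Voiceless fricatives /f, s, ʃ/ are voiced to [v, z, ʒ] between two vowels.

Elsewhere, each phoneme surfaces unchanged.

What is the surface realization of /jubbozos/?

Rule 2 applies to /u/ (between /j/ and /b/: before a voiced consonant) → [uː].
/o/ (between /b/ and /z/): before a voiced consonant, so rule 2 applies → [oː].
/o/ — between /z/ and /s/; rule 2 does not apply here → [o].
/s/ (word-final) is in the target of rule 4 but the environment (between two vowels) is not met → [s].

[juːbboːzos]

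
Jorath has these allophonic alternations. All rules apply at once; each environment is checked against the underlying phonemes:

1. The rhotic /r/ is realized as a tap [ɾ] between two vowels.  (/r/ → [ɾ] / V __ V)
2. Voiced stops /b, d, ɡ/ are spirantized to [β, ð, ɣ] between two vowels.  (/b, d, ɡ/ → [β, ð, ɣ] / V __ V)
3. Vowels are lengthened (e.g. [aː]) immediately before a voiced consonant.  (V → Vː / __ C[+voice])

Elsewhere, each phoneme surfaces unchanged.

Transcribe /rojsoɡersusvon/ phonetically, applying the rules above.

/r/ — word-initial; rule 1 does not apply here → [r].
/o/ — between /r/ and /j/, before a voiced consonant — surfaces as [oː] (rule 3).
Rule 3 applies to /o/ (between /s/ and /ɡ/: before a voiced consonant) → [oː].
/ɡ/ — between /o/ and /e/, between two vowels — surfaces as [ɣ] (rule 2).
/e/ meets the environment for rule 3 (before a voiced consonant) → [eː].
/r/ (between /e/ and /s/): rule 1 targets it, but not between two vowels → unchanged [r].
/u/ (between /s/ and /s/) is in the target of rule 3 but the environment (before a voiced consonant) is not met → [u].
/o/ meets the environment for rule 3 (before a voiced consonant) → [oː].

[roːjsoːɣeːrsusvoːn]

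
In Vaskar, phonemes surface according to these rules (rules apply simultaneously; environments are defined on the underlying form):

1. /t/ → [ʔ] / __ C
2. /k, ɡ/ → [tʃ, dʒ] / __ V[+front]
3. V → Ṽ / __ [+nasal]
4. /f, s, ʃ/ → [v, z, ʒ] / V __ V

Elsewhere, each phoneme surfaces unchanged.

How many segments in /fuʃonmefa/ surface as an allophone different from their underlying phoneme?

3

Segments that undergo a rule: /ʃ/ → [ʒ] (rule 4); /o/ → [õ] (rule 3); /f/ → [v] (rule 4).
All other segments surface unchanged.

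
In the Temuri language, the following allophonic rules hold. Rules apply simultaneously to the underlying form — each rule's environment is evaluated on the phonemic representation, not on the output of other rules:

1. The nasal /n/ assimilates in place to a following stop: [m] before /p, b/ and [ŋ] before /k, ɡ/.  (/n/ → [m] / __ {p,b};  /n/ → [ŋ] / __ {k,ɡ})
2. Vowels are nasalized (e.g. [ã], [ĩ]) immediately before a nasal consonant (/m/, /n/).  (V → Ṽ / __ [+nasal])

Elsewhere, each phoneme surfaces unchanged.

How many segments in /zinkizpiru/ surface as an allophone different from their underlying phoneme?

Segments that undergo a rule: /i/ → [ĩ] (rule 2); /n/ → [ŋ] (rule 1).
All other segments surface unchanged.

2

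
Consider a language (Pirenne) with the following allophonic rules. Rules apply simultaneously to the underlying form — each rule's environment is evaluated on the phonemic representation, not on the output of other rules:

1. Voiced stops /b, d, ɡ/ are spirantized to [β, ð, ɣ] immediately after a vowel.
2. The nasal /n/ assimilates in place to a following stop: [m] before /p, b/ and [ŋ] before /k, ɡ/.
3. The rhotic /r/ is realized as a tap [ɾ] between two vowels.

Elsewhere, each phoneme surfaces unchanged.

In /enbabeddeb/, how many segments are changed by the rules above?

4

Segments that undergo a rule: /n/ → [m] (rule 2); /b/ → [β] (rule 1); /d/ → [ð] (rule 1); /b/ → [β] (rule 1).
All other segments surface unchanged.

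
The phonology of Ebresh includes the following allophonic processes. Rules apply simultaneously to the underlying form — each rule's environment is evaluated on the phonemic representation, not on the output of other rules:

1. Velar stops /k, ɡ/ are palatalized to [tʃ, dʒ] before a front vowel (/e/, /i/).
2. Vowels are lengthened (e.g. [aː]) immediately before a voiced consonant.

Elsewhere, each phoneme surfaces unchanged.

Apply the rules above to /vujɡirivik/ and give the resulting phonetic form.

/v/ stays [v].
/u/ meets the environment for rule 2 (before a voiced consonant) → [uː].
/j/ — not in any rule's target class → [j].
/ɡ/ (between /j/ and /i/): before a front vowel, so rule 1 applies → [dʒ].
/i/ (between /ɡ/ and /r/): before a voiced consonant, so rule 2 applies → [iː].
/r/ stays [r].
/i/ (between /r/ and /v/): before a voiced consonant, so rule 2 applies → [iː].
/v/ (between /i/ and /i/) is unaffected → [v].
/i/ (between /v/ and /k/): rule 2 targets it, but not before a voiced consonant → unchanged [i].
/k/ (word-final): rule 1 targets it, but not before a front vowel → unchanged [k].

[vuːjdʒiːriːvik]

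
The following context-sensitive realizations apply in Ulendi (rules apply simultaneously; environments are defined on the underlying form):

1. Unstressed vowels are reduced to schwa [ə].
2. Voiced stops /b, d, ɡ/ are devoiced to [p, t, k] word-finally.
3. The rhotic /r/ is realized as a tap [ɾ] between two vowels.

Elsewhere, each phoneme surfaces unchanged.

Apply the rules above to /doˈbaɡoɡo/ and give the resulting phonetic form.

/d/ (word-initial): rule 2 targets it, but not word-finally → unchanged [d].
/o/ — between /d/ and /b/, in an unstressed syllable — surfaces as [ə] (rule 1).
/b/ (between /o/ and /a/) fails the environment for rule 2, so it stays [b].
/a/ (between /b/ and /ɡ/) is in the target of rule 1 but the environment (in an unstressed syllable) is not met → [a].
/ɡ/ — between /a/ and /o/; rule 2 does not apply here → [ɡ].
/o/ (between /ɡ/ and /ɡ/): in an unstressed syllable, so rule 1 applies → [ə].
/ɡ/ (between /o/ and /o/): rule 2 targets it, but not word-finally → unchanged [ɡ].
/o/ meets the environment for rule 1 (in an unstressed syllable) → [ə].

[dəˈbaɡəɡə]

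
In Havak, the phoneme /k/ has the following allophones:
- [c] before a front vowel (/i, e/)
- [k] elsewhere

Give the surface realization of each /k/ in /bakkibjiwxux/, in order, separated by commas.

[k], [c]

Occurrence 1 (position 3): no conditioning environment matches → elsewhere allophone [k].
Occurrence 2 (position 4): before a front vowel → [c].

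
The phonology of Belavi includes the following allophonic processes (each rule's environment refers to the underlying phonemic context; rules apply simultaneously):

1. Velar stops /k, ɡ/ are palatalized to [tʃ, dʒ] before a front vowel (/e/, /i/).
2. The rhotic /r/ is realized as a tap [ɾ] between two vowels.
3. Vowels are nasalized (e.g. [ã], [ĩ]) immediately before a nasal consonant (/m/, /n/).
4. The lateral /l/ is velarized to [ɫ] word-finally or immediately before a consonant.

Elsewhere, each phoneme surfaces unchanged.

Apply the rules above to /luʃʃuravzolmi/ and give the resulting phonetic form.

/l/ (word-initial) fails the environment for rule 4, so it stays [l].
/u/ (between /l/ and /ʃ/) fails the environment for rule 3, so it stays [u].
/u/ (between /ʃ/ and /r/): rule 3 targets it, but not before a nasal consonant → unchanged [u].
/r/ — between /u/ and /a/, between two vowels — surfaces as [ɾ] (rule 2).
/a/ (between /r/ and /v/) is in the target of rule 3 but the environment (before a nasal consonant) is not met → [a].
/o/ — between /z/ and /l/; rule 3 does not apply here → [o].
/l/ — between /o/ and /m/, word-finally or immediately before a consonant — surfaces as [ɫ] (rule 4).
/i/ — word-final; rule 3 does not apply here → [i].

[luʃʃuɾavzoɫmi]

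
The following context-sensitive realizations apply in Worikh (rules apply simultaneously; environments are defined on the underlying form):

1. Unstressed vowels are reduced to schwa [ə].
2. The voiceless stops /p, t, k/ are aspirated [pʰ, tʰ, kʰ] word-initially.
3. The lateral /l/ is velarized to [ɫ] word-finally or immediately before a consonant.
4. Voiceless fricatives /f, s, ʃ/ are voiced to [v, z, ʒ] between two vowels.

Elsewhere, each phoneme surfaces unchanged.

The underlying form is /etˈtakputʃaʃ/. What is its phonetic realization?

[ətˈtakpətʃəʃ]

Rule 1 applies to /e/ (word-initial: in an unstressed syllable) → [ə].
/t/ (between /e/ and /t/) is in the target of rule 2 but the environment (word-initially) is not met → [t].
/t/ (between /t/ and /a/): rule 2 targets it, but not word-initially → unchanged [t].
/a/ — between /t/ and /k/; rule 1 does not apply here → [a].
/k/ (between /a/ and /p/) is in the target of rule 2 but the environment (word-initially) is not met → [k].
/p/ (between /k/ and /u/) is in the target of rule 2 but the environment (word-initially) is not met → [p].
/u/ — between /p/ and /t/, in an unstressed syllable — surfaces as [ə] (rule 1).
/t/ (between /u/ and /ʃ/) fails the environment for rule 2, so it stays [t].
/ʃ/ — between /t/ and /a/; rule 4 does not apply here → [ʃ].
/a/ meets the environment for rule 1 (in an unstressed syllable) → [ə].
/ʃ/ (word-final): rule 4 targets it, but not between two vowels → unchanged [ʃ].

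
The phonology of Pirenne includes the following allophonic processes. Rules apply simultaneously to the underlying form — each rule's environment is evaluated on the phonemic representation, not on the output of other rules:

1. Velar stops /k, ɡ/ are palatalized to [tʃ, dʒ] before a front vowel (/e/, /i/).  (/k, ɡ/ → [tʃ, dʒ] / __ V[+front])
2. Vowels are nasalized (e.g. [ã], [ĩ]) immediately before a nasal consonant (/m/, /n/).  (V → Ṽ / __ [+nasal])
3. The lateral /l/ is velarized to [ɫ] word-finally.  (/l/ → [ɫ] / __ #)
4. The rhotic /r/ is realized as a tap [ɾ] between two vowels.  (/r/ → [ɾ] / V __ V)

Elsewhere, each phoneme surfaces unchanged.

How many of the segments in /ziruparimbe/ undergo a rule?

3

Segments that undergo a rule: /r/ → [ɾ] (rule 4); /r/ → [ɾ] (rule 4); /i/ → [ĩ] (rule 2).
All other segments surface unchanged.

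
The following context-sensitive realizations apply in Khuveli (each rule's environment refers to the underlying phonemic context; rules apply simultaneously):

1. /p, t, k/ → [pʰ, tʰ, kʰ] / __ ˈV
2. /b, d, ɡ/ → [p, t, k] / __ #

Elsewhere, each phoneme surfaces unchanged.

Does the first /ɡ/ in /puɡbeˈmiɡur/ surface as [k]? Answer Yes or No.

No

/ɡ/ (between /u/ and /b/) fails the environment for rule 2, so it stays [ɡ].
The actual realization is [ɡ], not [k].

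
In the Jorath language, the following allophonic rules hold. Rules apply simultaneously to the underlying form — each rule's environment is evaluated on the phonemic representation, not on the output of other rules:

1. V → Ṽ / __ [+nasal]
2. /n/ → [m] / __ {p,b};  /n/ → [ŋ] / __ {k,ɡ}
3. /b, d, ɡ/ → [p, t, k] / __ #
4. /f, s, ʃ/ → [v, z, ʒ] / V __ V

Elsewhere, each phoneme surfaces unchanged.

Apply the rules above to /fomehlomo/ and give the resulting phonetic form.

[fõmehlõmo]

/f/ — word-initial; rule 4 does not apply here → [f].
/o/ (between /f/ and /m/): before a nasal consonant, so rule 1 applies → [õ].
/m/ stays [m].
/e/ (between /m/ and /h/) fails the environment for rule 1, so it stays [e].
/h/ — not in any rule's target class → [h].
/l/ — not in any rule's target class → [l].
/o/ — between /l/ and /m/, before a nasal consonant — surfaces as [õ] (rule 1).
/m/ stays [m].
/o/ (word-final) is in the target of rule 1 but the environment (before a nasal consonant) is not met → [o].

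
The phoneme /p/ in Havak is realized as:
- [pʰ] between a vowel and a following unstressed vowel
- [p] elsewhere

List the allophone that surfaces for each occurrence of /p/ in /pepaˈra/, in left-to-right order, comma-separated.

[p], [pʰ]

Occurrence 1 (position 1): no conditioning environment matches → elsewhere allophone [p].
Occurrence 2 (position 3): between a vowel and a following unstressed vowel → [pʰ].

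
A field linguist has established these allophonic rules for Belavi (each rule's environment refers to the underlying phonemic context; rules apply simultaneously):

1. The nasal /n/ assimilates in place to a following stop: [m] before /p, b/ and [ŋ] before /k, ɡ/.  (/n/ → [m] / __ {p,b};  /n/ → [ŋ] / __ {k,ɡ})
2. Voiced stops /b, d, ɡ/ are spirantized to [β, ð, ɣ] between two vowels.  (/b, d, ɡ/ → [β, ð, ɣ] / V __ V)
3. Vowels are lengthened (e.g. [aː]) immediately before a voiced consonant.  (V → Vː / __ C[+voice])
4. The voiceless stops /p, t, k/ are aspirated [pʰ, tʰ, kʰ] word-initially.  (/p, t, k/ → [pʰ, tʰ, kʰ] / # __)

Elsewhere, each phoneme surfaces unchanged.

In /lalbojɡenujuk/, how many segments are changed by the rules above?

Segments that undergo a rule: /a/ → [aː] (rule 3); /o/ → [oː] (rule 3); /e/ → [eː] (rule 3); /u/ → [uː] (rule 3).
All other segments surface unchanged.

4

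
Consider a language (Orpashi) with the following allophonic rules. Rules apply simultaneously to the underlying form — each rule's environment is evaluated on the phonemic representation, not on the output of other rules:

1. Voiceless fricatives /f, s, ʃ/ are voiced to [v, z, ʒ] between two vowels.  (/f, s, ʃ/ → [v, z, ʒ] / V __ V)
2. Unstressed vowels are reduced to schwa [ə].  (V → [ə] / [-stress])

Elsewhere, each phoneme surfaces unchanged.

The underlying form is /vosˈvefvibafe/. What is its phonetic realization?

[vəsˈvefvəbəvə]

/v/ stays [v].
/o/ meets the environment for rule 2 (in an unstressed syllable) → [ə].
/s/ (between /o/ and /v/): rule 1 targets it, but not between two vowels → unchanged [s].
/v/ (between /s/ and /e/) is unaffected → [v].
/e/ — between /v/ and /f/; rule 2 does not apply here → [e].
/f/ (between /e/ and /v/): rule 1 targets it, but not between two vowels → unchanged [f].
/v/ stays [v].
/i/ (between /v/ and /b/): in an unstressed syllable, so rule 2 applies → [ə].
/b/ — not in any rule's target class → [b].
/a/ (between /b/ and /f/): in an unstressed syllable, so rule 2 applies → [ə].
/f/ — between /a/ and /e/, between two vowels — surfaces as [v] (rule 1).
Rule 2 applies to /e/ (word-final: in an unstressed syllable) → [ə].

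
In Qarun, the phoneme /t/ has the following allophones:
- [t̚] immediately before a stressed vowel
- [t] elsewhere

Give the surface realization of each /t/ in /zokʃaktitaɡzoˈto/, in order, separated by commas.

[t], [t], [t̚]

Occurrence 1 (position 7): no conditioning environment matches → elsewhere allophone [t].
Occurrence 2 (position 9): no conditioning environment matches → elsewhere allophone [t].
Occurrence 3 (position 14): immediately before a stressed vowel → [t̚].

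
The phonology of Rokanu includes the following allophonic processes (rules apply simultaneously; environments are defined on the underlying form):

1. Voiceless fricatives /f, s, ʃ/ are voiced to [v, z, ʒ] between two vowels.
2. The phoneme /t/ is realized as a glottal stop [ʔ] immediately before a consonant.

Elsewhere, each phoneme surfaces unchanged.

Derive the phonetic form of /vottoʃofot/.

[voʔtoʒovot]

/v/ — not in any rule's target class → [v].
/o/ (between /v/ and /t/) is unaffected → [o].
/t/ — between /o/ and /t/, immediately before a consonant — surfaces as [ʔ] (rule 2).
/t/ (between /t/ and /o/): rule 2 targets it, but not immediately before a consonant → unchanged [t].
/o/ — not in any rule's target class → [o].
/ʃ/ — between /o/ and /o/, between two vowels — surfaces as [ʒ] (rule 1).
/o/ stays [o].
/f/ (between /o/ and /o/): between two vowels, so rule 1 applies → [v].
/o/ stays [o].
/t/ (word-final): rule 2 targets it, but not immediately before a consonant → unchanged [t].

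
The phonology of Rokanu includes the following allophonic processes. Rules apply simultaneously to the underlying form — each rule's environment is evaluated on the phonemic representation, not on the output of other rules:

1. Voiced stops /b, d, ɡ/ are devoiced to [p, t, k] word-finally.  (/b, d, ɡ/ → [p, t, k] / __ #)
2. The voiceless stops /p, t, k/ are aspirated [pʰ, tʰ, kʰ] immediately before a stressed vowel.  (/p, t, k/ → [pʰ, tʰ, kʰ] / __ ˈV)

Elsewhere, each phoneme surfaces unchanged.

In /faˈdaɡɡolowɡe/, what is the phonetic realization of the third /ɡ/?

/ɡ/ (between /w/ and /e/): rule 1 targets it, but not word-finally → unchanged [ɡ].

[ɡ]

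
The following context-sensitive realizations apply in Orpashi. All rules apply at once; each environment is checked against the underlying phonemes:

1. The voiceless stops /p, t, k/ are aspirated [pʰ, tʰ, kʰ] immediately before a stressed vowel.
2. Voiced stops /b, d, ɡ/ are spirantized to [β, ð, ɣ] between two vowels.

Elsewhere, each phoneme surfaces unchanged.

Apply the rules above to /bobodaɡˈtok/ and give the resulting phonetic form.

/b/ — word-initial; rule 2 does not apply here → [b].
/o/ (between /b/ and /b/): no rule targets it → [o].
/b/ (between /o/ and /o/) occurs between two vowels → [β] by rule 2.
/o/ stays [o].
Rule 2 applies to /d/ (between /o/ and /a/: between two vowels) → [ð].
/a/ (between /d/ and /ɡ/): no rule targets it → [a].
/ɡ/ (between /a/ and /t/) is in the target of rule 2 but the environment (between two vowels) is not met → [ɡ].
/t/ — between /ɡ/ and /o/, immediately before a stressed vowel — surfaces as [tʰ] (rule 1).
/o/ (between /t/ and /k/) is unaffected → [o].
/k/ — word-final; rule 1 does not apply here → [k].

[boβoðaɡˈtʰok]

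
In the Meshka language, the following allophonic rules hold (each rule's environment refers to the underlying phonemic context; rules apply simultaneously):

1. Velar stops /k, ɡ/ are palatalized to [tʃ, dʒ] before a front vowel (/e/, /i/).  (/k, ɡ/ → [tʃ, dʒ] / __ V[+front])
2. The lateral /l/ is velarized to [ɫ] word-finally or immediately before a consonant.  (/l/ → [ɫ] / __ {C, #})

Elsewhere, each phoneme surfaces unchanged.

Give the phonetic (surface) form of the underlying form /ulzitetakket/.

/u/ stays [u].
/l/ (between /u/ and /z/): word-finally or immediately before a consonant, so rule 2 applies → [ɫ].
/z/ (between /l/ and /i/) is unaffected → [z].
/i/ (between /z/ and /t/): no rule targets it → [i].
/t/ — not in any rule's target class → [t].
/e/ (between /t/ and /t/): no rule targets it → [e].
/t/ (between /e/ and /a/): no rule targets it → [t].
/a/ stays [a].
/k/ (between /a/ and /k/): rule 1 targets it, but not before a front vowel → unchanged [k].
Rule 1 applies to /k/ (between /k/ and /e/: before a front vowel) → [tʃ].
/e/ (between /k/ and /t/): no rule targets it → [e].
/t/ — not in any rule's target class → [t].

[uɫzitetaktʃet]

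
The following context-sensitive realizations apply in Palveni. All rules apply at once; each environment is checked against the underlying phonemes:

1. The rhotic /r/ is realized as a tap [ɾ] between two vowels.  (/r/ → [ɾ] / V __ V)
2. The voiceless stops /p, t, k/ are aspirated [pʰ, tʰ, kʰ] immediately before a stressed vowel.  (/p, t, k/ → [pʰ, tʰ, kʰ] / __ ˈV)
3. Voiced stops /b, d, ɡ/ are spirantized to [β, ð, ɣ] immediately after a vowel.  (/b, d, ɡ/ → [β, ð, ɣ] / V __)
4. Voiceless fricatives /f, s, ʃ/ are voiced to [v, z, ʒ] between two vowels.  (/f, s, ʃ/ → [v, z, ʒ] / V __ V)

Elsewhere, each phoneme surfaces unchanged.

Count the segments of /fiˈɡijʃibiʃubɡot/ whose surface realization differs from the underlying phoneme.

4

Segments that undergo a rule: /ɡ/ → [ɣ] (rule 3); /b/ → [β] (rule 3); /ʃ/ → [ʒ] (rule 4); /b/ → [β] (rule 3).
All other segments surface unchanged.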